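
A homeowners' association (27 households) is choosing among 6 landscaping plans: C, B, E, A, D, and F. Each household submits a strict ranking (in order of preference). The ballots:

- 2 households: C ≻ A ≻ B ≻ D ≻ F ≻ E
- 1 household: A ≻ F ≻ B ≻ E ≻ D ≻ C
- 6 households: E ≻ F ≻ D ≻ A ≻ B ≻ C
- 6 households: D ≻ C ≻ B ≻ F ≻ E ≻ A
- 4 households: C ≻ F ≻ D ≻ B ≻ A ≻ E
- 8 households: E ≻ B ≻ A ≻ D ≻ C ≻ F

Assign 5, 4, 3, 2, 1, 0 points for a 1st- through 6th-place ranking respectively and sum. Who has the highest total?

C: 2·5 + 1·0 + 6·0 + 6·4 + 4·5 + 8·1 = 62
B: 2·3 + 1·3 + 6·1 + 6·3 + 4·2 + 8·4 = 73
E: 2·0 + 1·2 + 6·5 + 6·1 + 4·0 + 8·5 = 78
A: 2·4 + 1·5 + 6·2 + 6·0 + 4·1 + 8·3 = 53
D: 2·2 + 1·1 + 6·3 + 6·5 + 4·3 + 8·2 = 81
F: 2·1 + 1·4 + 6·4 + 6·2 + 4·4 + 8·0 = 58
D has the highest Borda score (81).

D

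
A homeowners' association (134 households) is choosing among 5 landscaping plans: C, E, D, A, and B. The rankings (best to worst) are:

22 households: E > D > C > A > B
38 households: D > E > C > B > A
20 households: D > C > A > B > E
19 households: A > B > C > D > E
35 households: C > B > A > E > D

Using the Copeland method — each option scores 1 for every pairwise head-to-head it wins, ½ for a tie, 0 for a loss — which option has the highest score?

D

C: beats E, A, and B; loses to D → score 3.
E: loses to C, D, A, and B → score 0.
D: beats C, E, A, and B → score 4.
A: beats E; loses to C, D, and B → score 1.
B: beats E and A; loses to C and D → score 2.
D has the best pairwise record.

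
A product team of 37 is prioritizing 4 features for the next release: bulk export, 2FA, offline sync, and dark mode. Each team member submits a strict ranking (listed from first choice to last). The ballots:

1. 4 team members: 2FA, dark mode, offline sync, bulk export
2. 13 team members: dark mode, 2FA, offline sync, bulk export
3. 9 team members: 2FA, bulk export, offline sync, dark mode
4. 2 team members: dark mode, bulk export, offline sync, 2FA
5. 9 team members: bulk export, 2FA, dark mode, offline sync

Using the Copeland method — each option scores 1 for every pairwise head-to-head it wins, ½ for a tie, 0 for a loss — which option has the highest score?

2FA

bulk export: beats offline sync; loses to 2FA and dark mode → score 1.
2FA: beats bulk export, offline sync, and dark mode → score 3.
offline sync: loses to bulk export, 2FA, and dark mode → score 0.
dark mode: beats bulk export and offline sync; loses to 2FA → score 2.
2FA has the best pairwise record.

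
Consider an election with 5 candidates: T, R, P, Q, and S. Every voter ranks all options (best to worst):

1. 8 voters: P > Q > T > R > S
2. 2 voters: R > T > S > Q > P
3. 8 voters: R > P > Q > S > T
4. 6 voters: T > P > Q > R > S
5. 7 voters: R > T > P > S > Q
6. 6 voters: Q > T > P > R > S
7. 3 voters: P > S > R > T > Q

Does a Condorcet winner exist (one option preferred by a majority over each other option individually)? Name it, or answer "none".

none

Checking pairwise contests:
Q beats T 22–18.
P beats R 23–17.
T beats P 21–19.
P beats Q 32–8.
T beats S 29–11.
Every option loses at least one head-to-head, so there is no Condorcet winner.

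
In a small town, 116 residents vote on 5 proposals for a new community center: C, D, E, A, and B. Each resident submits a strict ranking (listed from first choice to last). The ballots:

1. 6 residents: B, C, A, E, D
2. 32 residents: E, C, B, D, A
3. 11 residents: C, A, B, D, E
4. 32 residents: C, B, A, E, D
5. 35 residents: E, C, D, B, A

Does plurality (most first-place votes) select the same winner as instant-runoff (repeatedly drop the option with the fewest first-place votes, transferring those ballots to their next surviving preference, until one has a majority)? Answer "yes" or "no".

yes

Plurality — first-place votes: C 43, D 0, E 67, A 0, B 6. Winner: E.
Instant-runoff — R1 C 43, D 0, E 67, A 0, B 6 (E winner). Winner: E.
The two methods agree.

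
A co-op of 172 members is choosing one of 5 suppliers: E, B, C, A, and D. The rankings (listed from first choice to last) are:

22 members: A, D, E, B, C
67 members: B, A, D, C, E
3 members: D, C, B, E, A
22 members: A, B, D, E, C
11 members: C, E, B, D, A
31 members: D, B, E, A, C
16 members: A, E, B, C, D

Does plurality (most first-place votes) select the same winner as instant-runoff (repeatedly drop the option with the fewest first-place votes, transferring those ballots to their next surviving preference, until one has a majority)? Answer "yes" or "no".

Plurality — first-place votes: E 0, B 67, C 11, A 60, D 34. Winner: B.
Instant-runoff — R1 E 0, B 67, C 11, A 60, D 34 (E out); R2 B 67, C 11, A 60, D 34 (C out); R3 B 78, A 60, D 34 (D out); R4 B 112, A 60 (B winner). Winner: B.
The two methods agree.

yes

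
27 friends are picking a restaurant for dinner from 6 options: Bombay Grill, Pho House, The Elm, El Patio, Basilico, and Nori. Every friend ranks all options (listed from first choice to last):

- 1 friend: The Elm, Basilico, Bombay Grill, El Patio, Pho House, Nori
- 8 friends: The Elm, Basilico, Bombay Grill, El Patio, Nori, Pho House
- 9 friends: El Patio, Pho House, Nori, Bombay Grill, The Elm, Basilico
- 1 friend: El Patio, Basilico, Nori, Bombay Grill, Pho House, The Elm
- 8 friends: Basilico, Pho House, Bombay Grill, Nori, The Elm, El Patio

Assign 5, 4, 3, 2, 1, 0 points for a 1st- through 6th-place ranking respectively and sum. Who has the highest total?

Bombay Grill: 1·3 + 8·3 + 9·2 + 1·2 + 8·3 = 71
Pho House: 1·1 + 8·0 + 9·4 + 1·1 + 8·4 = 70
The Elm: 1·5 + 8·5 + 9·1 + 1·0 + 8·1 = 62
El Patio: 1·2 + 8·2 + 9·5 + 1·5 + 8·0 = 68
Basilico: 1·4 + 8·4 + 9·0 + 1·4 + 8·5 = 80
Nori: 1·0 + 8·1 + 9·3 + 1·3 + 8·2 = 54
Basilico has the highest Borda score (80).

Basilico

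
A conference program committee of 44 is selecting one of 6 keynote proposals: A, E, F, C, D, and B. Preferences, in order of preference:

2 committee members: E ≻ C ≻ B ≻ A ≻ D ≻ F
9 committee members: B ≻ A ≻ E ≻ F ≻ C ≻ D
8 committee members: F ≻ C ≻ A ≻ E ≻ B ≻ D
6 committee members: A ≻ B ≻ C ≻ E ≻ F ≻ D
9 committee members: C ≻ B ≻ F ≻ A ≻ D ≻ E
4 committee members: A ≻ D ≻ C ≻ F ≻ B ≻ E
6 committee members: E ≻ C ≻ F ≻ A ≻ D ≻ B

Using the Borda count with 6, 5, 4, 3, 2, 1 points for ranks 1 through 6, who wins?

A: 2·3 + 9·5 + 8·4 + 6·6 + 9·3 + 4·6 + 6·3 = 188
E: 2·6 + 9·4 + 8·3 + 6·3 + 9·1 + 4·1 + 6·6 = 139
F: 2·1 + 9·3 + 8·6 + 6·2 + 9·4 + 4·3 + 6·4 = 161
C: 2·5 + 9·2 + 8·5 + 6·4 + 9·6 + 4·4 + 6·5 = 192
D: 2·2 + 9·1 + 8·1 + 6·1 + 9·2 + 4·5 + 6·2 = 77
B: 2·4 + 9·6 + 8·2 + 6·5 + 9·5 + 4·2 + 6·1 = 167
C has the highest Borda score (192).

C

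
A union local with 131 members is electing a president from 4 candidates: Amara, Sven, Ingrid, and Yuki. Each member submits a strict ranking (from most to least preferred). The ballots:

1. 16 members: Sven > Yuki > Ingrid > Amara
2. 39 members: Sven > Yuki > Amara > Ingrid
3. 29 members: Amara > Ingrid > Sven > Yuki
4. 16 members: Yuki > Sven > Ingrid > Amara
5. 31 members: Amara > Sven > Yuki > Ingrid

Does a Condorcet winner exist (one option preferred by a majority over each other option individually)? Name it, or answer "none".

Sven vs Amara: 71–60 for Sven.
Sven vs Ingrid: 102–29 for Sven.
Sven vs Yuki: 115–16 for Sven.
Sven beats every other option head-to-head.

Sven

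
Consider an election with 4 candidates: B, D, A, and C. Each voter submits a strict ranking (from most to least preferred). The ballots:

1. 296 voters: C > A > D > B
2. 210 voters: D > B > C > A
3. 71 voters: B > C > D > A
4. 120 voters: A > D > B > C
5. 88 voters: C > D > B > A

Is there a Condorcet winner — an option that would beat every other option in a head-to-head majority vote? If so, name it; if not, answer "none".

none

Checking pairwise contests:
D beats B 714–71.
A beats D 416–369.
C beats A 665–120.
B beats C 401–384.
Every option loses at least one head-to-head, so there is no Condorcet winner.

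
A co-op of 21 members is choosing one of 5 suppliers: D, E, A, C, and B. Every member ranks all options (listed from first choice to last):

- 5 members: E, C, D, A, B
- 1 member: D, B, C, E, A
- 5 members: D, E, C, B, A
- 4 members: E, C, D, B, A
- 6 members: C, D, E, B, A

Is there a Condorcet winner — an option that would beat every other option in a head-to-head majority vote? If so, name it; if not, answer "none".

Checking pairwise contests:
C beats D 15–6.
D beats E 12–9.
D beats A 21–0.
E beats C 14–7.
D beats B 21–0.
Every option loses at least one head-to-head, so there is no Condorcet winner.

none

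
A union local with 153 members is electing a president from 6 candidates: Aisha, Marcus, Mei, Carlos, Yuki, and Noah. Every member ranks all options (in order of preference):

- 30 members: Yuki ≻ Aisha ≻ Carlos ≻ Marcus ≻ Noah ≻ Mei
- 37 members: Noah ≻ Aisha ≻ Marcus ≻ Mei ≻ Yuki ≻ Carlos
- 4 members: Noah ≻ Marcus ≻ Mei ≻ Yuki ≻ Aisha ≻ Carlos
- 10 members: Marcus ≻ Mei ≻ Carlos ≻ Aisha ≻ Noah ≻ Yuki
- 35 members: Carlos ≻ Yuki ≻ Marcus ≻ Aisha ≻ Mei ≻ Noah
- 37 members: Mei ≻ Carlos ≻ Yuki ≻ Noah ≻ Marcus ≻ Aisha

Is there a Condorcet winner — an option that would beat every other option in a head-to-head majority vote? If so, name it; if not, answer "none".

Checking pairwise contests:
Marcus beats Aisha 86–67.
Carlos beats Marcus 102–51.
Aisha beats Mei 102–51.
Mei beats Carlos 88–65.
Mei beats Yuki 88–65.
Mei beats Noah 82–71.
Every option loses at least one head-to-head, so there is no Condorcet winner.

none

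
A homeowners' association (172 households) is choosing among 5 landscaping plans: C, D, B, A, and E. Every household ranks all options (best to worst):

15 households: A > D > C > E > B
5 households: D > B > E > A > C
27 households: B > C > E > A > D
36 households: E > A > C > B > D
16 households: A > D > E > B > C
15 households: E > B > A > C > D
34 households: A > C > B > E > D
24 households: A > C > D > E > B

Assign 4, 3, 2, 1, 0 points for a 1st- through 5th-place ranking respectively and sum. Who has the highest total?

C: 15·2 + 5·0 + 27·3 + 36·2 + 16·0 + 15·1 + 34·3 + 24·3 = 372
D: 15·3 + 5·4 + 27·0 + 36·0 + 16·3 + 15·0 + 34·0 + 24·2 = 161
B: 15·0 + 5·3 + 27·4 + 36·1 + 16·1 + 15·3 + 34·2 + 24·0 = 288
A: 15·4 + 5·1 + 27·1 + 36·3 + 16·4 + 15·2 + 34·4 + 24·4 = 526
E: 15·1 + 5·2 + 27·2 + 36·4 + 16·2 + 15·4 + 34·1 + 24·1 = 373
A has the highest Borda score (526).

A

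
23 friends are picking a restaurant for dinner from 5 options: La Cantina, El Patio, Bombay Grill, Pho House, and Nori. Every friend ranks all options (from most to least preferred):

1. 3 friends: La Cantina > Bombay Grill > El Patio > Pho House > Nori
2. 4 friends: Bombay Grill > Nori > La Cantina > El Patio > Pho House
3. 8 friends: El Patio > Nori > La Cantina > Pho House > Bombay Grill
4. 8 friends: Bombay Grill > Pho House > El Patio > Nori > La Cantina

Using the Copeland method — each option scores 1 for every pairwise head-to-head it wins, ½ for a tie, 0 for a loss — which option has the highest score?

Bombay Grill

La Cantina: beats Pho House; loses to El Patio, Bombay Grill, and Nori → score 1.
El Patio: beats La Cantina, Pho House, and Nori; loses to Bombay Grill → score 3.
Bombay Grill: beats La Cantina, El Patio, Pho House, and Nori → score 4.
Pho House: loses to La Cantina, El Patio, Bombay Grill, and Nori → score 0.
Nori: beats La Cantina and Pho House; loses to El Patio and Bombay Grill → score 2.
Bombay Grill has the best pairwise record.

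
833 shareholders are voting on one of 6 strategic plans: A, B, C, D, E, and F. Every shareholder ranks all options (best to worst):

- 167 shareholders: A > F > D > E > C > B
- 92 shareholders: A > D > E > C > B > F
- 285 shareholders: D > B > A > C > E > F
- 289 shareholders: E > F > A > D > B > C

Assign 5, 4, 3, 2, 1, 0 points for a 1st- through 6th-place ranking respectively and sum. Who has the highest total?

A

A: 167·5 + 92·5 + 285·3 + 289·3 = 3017
B: 167·0 + 92·1 + 285·4 + 289·1 = 1521
C: 167·1 + 92·2 + 285·2 + 289·0 = 921
D: 167·3 + 92·4 + 285·5 + 289·2 = 2872
E: 167·2 + 92·3 + 285·1 + 289·5 = 2340
F: 167·4 + 92·0 + 285·0 + 289·4 = 1824
A has the highest Borda score (3017).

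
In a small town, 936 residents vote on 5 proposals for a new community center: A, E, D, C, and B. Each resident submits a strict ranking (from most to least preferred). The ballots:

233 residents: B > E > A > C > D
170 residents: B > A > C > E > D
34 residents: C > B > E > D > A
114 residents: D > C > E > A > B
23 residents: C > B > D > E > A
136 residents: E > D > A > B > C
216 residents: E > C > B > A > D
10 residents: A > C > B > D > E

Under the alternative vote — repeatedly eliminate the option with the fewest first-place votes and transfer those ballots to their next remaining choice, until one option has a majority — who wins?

Round 1: A 10, E 352, D 114, C 57, B 403. Eliminate A.
Round 2: E 352, D 114, C 67, B 403. Eliminate C.
Round 3: E 352, D 114, B 470. B has a majority.

B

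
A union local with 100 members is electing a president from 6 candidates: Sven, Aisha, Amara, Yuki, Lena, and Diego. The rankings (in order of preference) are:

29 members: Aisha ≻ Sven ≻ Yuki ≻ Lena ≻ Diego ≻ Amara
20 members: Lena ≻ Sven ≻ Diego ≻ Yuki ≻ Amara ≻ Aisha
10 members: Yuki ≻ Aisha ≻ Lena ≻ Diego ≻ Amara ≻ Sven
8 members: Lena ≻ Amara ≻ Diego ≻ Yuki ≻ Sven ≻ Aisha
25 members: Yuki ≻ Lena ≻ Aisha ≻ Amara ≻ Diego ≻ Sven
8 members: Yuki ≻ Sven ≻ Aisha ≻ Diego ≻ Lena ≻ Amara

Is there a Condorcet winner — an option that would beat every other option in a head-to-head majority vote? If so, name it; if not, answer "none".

Yuki

Yuki vs Sven: 51–49 for Yuki.
Yuki vs Aisha: 71–29 for Yuki.
Yuki vs Amara: 92–8 for Yuki.
Yuki vs Lena: 72–28 for Yuki.
Yuki vs Diego: 72–28 for Yuki.
Yuki beats every other option head-to-head.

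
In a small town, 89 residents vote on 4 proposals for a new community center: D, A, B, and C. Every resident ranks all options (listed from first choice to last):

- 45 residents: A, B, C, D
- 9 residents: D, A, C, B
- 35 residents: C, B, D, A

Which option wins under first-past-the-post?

First-place votes: D 9, A 45, B 0, C 35.
A has the most first-place votes.

A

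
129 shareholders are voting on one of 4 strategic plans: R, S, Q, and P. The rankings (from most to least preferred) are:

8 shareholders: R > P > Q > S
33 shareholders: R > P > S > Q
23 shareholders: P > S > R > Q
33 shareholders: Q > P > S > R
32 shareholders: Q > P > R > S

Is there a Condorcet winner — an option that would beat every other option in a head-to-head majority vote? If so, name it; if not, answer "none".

Q

Q vs R: 65–64 for Q.
Q vs S: 73–56 for Q.
Q vs P: 65–64 for Q.
Q beats every other option head-to-head.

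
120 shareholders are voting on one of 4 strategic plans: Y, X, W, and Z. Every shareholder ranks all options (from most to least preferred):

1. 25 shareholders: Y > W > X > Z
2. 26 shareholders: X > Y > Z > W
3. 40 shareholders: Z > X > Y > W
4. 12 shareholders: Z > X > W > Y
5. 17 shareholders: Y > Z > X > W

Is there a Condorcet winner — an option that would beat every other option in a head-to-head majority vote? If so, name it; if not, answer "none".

Checking pairwise contests:
X beats Y 78–42.
Z beats X 69–51.
Y beats W 108–12.
Y beats Z 68–52.
Every option loses at least one head-to-head, so there is no Condorcet winner.

none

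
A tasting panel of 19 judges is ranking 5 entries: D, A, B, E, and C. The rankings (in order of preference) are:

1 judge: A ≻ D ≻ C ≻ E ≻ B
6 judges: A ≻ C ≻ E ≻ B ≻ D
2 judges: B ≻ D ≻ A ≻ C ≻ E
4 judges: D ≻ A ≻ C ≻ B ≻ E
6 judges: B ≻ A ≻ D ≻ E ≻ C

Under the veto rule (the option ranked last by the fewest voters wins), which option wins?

Last-place votes: D 6, A 0, B 1, E 6, C 6.
A is ranked last by the fewest voters, so A wins.

A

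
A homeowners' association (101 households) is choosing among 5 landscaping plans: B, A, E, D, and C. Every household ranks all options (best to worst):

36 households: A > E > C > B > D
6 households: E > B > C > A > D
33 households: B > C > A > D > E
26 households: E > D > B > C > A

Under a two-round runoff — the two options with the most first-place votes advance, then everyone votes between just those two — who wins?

Round 1 first-place votes: B 33, A 36, E 32, D 0, C 0.
A and B advance.
Runoff: A is preferred to B by 36 voters; B by 65.
B wins the runoff.

B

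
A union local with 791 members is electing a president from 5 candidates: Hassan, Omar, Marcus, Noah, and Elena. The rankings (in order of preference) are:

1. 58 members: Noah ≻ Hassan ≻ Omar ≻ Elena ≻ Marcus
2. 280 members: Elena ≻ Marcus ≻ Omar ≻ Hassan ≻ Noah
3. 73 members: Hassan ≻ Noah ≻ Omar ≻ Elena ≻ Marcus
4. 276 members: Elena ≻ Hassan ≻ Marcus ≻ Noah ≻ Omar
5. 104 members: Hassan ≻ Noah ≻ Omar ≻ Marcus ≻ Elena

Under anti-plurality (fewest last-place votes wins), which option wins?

Last-place votes: Hassan 0, Omar 276, Marcus 131, Noah 280, Elena 104.
Hassan is ranked last by the fewest voters, so Hassan wins.

Hassan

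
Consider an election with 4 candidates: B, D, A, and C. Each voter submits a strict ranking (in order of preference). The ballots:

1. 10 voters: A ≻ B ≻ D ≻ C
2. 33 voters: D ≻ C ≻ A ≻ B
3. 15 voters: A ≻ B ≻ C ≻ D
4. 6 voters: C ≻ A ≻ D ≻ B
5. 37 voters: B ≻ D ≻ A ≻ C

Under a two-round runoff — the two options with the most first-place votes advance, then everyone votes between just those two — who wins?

Round 1 first-place votes: B 37, D 33, A 25, C 6.
B and D advance.
Runoff: B is preferred to D by 62 voters; D by 39.
B wins the runoff.

B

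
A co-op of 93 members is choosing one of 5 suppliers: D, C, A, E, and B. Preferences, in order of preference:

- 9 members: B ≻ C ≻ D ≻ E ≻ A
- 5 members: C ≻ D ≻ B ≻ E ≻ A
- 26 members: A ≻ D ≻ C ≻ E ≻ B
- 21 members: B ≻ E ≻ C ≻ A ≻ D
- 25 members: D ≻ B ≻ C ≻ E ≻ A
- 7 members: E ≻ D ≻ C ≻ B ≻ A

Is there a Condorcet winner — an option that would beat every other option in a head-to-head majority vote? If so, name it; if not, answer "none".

Checking pairwise contests:
A beats D 47–46.
D beats C 58–35.
C beats A 67–26.
D beats E 65–28.
D beats B 63–30.
Every option loses at least one head-to-head, so there is no Condorcet winner.

none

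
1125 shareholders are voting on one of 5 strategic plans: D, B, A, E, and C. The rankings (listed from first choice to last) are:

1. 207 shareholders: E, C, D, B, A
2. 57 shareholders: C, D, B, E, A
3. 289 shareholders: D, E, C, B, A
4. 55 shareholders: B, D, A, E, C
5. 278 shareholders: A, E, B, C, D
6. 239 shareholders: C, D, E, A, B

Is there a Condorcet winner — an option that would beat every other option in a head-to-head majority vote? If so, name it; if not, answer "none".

none

Checking pairwise contests:
C beats D 781–344.
D beats B 792–333.
D beats A 847–278.
D beats E 640–485.
E beats C 829–296.
Every option loses at least one head-to-head, so there is no Condorcet winner.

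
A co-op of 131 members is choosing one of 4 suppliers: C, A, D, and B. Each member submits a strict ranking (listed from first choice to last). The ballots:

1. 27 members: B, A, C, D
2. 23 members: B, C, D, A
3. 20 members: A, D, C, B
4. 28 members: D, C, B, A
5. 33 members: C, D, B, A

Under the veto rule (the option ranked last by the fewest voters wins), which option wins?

Last-place votes: C 0, A 84, D 27, B 20.
C is ranked last by the fewest voters, so C wins.

C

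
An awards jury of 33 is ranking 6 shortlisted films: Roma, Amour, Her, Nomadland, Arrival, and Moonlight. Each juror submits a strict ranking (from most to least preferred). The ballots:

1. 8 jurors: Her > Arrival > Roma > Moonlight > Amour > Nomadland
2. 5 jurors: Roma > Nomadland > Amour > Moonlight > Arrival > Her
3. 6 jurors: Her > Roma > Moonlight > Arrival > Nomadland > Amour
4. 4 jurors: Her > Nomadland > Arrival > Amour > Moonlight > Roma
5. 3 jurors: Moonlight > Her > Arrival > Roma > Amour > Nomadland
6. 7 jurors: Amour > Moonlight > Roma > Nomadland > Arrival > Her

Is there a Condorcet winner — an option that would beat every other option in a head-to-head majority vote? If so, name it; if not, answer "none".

Her vs Roma: 21–12 for Her.
Her vs Amour: 21–12 for Her.
Her vs Nomadland: 21–12 for Her.
Her vs Arrival: 21–12 for Her.
Her vs Moonlight: 18–15 for Her.
Her beats every other option head-to-head.

Her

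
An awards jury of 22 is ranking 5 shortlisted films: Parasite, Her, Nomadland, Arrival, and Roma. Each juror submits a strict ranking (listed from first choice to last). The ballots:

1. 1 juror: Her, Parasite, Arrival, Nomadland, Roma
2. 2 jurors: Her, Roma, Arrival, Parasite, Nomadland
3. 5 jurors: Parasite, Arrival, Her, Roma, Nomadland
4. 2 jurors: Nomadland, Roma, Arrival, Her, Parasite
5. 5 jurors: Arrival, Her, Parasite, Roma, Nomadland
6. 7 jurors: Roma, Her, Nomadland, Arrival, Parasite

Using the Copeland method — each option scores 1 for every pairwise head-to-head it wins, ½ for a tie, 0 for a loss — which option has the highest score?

Parasite: beats Nomadland; ties Roma; loses to Her and Arrival → score 1.5.
Her: beats Parasite, Nomadland, and Roma; loses to Arrival → score 3.
Nomadland: loses to Parasite, Her, Arrival, and Roma → score 0.
Arrival: beats Parasite, Her, and Nomadland; ties Roma → score 3.5.
Roma: beats Nomadland; ties Parasite and Arrival; loses to Her → score 2.
Arrival has the best pairwise record.

Arrival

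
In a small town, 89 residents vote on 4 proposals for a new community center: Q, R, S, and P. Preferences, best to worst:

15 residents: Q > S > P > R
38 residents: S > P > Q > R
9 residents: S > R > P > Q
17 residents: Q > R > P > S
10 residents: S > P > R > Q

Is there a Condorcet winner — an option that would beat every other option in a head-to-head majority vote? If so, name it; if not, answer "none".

S

S vs Q: 57–32 for S.
S vs R: 72–17 for S.
S vs P: 72–17 for S.
S beats every other option head-to-head.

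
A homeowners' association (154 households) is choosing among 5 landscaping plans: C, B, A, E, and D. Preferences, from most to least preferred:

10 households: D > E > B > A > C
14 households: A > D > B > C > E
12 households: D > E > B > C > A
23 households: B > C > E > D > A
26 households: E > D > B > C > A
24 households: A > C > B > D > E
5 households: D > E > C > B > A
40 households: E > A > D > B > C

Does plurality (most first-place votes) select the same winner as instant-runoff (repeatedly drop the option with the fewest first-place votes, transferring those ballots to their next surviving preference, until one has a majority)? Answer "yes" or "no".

Plurality — first-place votes: C 0, B 23, A 38, E 66, D 27. Winner: E.
Instant-runoff — R1 C 0, B 23, A 38, E 66, D 27 (C out); R2 B 23, A 38, E 66, D 27 (B out); R3 A 38, E 89, D 27 (E winner). Winner: E.
The two methods agree.

yes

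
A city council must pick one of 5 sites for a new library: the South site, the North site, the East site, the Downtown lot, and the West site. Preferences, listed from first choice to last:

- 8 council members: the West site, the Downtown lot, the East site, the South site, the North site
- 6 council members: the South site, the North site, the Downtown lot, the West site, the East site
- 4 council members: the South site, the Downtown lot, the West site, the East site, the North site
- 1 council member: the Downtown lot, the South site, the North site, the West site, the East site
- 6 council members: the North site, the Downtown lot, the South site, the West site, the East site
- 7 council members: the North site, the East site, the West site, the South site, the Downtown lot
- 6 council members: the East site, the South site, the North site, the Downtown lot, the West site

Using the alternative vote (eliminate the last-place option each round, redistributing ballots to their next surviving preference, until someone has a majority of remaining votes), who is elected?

Round 1: the South site 10, the North site 13, the East site 6, the Downtown lot 1, the West site 8. Eliminate the Downtown lot.
Round 2: the South site 11, the North site 13, the East site 6, the West site 8. Eliminate the East site.
Round 3: the South site 17, the North site 13, the West site 8. Eliminate the West site.
Round 4: the South site 25, the North site 13. The South site has a majority.

the South site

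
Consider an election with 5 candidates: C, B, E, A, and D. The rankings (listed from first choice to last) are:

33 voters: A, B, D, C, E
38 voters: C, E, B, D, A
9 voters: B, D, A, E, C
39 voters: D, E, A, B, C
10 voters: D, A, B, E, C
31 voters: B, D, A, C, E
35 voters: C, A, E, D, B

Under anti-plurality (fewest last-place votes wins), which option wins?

D

Last-place votes: C 58, B 35, E 64, A 38, D 0.
D is ranked last by the fewest voters, so D wins.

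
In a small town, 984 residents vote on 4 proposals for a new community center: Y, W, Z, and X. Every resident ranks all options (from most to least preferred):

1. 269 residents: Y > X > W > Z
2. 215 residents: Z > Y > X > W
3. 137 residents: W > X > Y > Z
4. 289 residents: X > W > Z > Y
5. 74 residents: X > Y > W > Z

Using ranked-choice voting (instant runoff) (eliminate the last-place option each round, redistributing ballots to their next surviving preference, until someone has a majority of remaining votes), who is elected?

Round 1: Y 269, W 137, Z 215, X 363. Eliminate W.
Round 2: Y 269, Z 215, X 500. X has a majority.

X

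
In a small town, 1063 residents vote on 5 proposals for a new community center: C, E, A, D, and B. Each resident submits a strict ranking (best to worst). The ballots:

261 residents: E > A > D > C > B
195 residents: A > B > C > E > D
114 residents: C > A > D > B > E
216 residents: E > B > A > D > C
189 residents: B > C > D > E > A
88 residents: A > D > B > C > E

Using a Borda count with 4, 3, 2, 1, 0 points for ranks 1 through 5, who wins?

A

C: 261·1 + 195·2 + 114·4 + 216·0 + 189·3 + 88·1 = 1762
E: 261·4 + 195·1 + 114·0 + 216·4 + 189·1 + 88·0 = 2292
A: 261·3 + 195·4 + 114·3 + 216·2 + 189·0 + 88·4 = 2689
D: 261·2 + 195·0 + 114·2 + 216·1 + 189·2 + 88·3 = 1608
B: 261·0 + 195·3 + 114·1 + 216·3 + 189·4 + 88·2 = 2279
A has the highest Borda score (2689).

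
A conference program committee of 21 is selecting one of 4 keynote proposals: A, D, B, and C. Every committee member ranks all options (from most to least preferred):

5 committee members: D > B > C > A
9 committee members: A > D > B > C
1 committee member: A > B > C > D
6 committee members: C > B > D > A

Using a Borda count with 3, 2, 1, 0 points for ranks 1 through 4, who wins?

D

A: 5·0 + 9·3 + 1·3 + 6·0 = 30
D: 5·3 + 9·2 + 1·0 + 6·1 = 39
B: 5·2 + 9·1 + 1·2 + 6·2 = 33
C: 5·1 + 9·0 + 1·1 + 6·3 = 24
D has the highest Borda score (39).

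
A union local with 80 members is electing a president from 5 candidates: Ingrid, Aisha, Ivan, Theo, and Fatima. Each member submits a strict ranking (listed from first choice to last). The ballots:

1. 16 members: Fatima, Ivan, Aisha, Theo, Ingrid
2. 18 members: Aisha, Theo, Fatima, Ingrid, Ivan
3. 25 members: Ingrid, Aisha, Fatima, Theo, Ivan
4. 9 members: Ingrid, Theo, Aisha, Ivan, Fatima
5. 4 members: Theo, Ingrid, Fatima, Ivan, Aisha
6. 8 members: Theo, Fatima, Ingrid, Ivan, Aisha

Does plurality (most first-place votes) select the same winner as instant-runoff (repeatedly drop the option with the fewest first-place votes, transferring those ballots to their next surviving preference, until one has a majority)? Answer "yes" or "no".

no

Plurality — first-place votes: Ingrid 34, Aisha 18, Ivan 0, Theo 12, Fatima 16. Winner: Ingrid.
Instant-runoff — R1 Ingrid 34, Aisha 18, Ivan 0, Theo 12, Fatima 16 (Ivan out); R2 Ingrid 34, Aisha 18, Theo 12, Fatima 16 (Theo out); R3 Ingrid 38, Aisha 18, Fatima 24 (Aisha out); R4 Ingrid 38, Fatima 42 (Fatima winner). Winner: Fatima.
The two methods disagree.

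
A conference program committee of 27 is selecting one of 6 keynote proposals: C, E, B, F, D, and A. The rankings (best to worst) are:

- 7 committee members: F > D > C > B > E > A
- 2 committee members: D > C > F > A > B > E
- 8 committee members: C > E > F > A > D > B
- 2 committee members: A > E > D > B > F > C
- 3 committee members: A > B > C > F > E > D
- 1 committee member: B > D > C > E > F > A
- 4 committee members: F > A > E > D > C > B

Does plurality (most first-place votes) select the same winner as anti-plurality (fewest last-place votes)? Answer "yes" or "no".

yes

Plurality — first-place votes: C 8, E 0, B 1, F 11, D 2, A 5. Winner: F.
Anti-plurality — last-place votes: C 2, E 2, B 12, F 0, D 3, A 8. Winner: F.
The two methods agree.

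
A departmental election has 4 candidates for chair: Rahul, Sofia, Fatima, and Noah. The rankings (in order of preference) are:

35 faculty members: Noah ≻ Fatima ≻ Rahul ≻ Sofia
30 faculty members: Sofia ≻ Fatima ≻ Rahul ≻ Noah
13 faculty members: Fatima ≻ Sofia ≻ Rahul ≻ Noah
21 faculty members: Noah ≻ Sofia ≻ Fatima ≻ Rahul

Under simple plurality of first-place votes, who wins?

First-place votes: Rahul 0, Sofia 30, Fatima 13, Noah 56.
Noah has the most first-place votes.

Noah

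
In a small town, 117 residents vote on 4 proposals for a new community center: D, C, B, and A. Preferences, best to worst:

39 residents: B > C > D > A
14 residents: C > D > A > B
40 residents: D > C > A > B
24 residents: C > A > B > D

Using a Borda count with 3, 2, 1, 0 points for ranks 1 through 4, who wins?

D: 39·1 + 14·2 + 40·3 + 24·0 = 187
C: 39·2 + 14·3 + 40·2 + 24·3 = 272
B: 39·3 + 14·0 + 40·0 + 24·1 = 141
A: 39·0 + 14·1 + 40·1 + 24·2 = 102
C has the highest Borda score (272).

C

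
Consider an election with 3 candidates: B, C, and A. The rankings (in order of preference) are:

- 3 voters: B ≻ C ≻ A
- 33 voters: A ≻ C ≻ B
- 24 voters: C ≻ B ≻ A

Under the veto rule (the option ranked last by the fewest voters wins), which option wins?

C

Last-place votes: B 33, C 0, A 27.
C is ranked last by the fewest voters, so C wins.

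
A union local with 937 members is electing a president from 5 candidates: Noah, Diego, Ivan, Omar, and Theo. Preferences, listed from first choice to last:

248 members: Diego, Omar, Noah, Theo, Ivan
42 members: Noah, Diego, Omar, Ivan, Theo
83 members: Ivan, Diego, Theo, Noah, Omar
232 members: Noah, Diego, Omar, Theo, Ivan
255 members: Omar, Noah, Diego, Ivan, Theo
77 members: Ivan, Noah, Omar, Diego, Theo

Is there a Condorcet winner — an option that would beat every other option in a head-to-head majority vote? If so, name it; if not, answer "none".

Checking pairwise contests:
Omar beats Noah 503–434.
Noah beats Diego 606–331.
Noah beats Ivan 777–160.
Diego beats Omar 605–332.
Noah beats Theo 854–83.
Every option loses at least one head-to-head, so there is no Condorcet winner.

none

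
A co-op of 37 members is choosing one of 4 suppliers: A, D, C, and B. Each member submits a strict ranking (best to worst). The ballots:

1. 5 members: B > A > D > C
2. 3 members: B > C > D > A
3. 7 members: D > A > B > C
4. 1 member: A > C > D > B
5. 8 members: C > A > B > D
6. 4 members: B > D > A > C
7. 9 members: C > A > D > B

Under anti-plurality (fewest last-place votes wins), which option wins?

A

Last-place votes: A 3, D 8, C 16, B 10.
A is ranked last by the fewest voters, so A wins.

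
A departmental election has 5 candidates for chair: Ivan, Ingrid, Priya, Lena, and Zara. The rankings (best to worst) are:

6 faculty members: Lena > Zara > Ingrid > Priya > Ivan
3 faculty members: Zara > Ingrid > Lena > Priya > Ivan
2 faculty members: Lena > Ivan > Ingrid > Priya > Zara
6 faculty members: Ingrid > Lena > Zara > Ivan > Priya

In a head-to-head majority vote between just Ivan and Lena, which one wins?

Voters preferring Ivan to Lena: 0; preferring Lena to Ivan: 17.
Lena wins the head-to-head.

Lena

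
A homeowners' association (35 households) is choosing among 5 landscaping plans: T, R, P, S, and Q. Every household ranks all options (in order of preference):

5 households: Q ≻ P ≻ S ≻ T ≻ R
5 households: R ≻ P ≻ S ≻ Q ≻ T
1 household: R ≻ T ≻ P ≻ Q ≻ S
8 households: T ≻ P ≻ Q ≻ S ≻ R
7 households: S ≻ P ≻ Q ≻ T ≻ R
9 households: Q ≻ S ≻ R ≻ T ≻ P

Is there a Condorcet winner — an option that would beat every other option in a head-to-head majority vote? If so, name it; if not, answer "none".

none

Checking pairwise contests:
S beats T 26–9.
T beats R 20–15.
T beats P 18–17.
P beats S 19–16.
P beats Q 21–14.
Every option loses at least one head-to-head, so there is no Condorcet winner.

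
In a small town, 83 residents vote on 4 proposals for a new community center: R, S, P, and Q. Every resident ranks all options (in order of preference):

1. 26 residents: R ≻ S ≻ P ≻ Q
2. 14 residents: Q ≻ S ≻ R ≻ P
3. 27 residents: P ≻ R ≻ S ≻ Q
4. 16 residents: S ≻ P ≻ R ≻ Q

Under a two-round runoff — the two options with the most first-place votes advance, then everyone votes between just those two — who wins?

Round 1 first-place votes: R 26, S 16, P 27, Q 14.
P and R advance.
Runoff: P is preferred to R by 43 voters; R by 40.
P wins the runoff.

P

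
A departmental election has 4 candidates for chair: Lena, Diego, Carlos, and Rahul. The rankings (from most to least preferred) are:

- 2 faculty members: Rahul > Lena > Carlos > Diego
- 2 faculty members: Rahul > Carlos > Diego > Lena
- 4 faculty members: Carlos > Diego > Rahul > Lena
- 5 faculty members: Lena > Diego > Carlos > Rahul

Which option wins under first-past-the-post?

First-place votes: Lena 5, Diego 0, Carlos 4, Rahul 4.
Lena has the most first-place votes.

Lena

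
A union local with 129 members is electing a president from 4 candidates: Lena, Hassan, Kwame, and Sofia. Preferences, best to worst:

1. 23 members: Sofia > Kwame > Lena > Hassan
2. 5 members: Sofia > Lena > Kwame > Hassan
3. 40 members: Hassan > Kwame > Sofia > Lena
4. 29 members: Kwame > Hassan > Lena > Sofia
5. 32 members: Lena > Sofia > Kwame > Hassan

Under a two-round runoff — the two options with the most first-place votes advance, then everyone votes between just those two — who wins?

Hassan

Round 1 first-place votes: Lena 32, Hassan 40, Kwame 29, Sofia 28.
Hassan and Lena advance.
Runoff: Hassan is preferred to Lena by 69 voters; Lena by 60.
Hassan wins the runoff.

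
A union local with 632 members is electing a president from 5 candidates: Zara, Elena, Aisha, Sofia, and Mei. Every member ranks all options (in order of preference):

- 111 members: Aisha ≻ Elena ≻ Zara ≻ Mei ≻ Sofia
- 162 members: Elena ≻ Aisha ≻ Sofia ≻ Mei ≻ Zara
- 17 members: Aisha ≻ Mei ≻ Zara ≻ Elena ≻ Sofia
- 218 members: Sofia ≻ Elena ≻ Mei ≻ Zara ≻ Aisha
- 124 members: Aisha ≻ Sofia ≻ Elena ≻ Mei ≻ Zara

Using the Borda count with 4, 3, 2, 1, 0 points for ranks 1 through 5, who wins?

Zara: 111·2 + 162·0 + 17·2 + 218·1 + 124·0 = 474
Elena: 111·3 + 162·4 + 17·1 + 218·3 + 124·2 = 1900
Aisha: 111·4 + 162·3 + 17·4 + 218·0 + 124·4 = 1494
Sofia: 111·0 + 162·2 + 17·0 + 218·4 + 124·3 = 1568
Mei: 111·1 + 162·1 + 17·3 + 218·2 + 124·1 = 884
Elena has the highest Borda score (1900).

Elena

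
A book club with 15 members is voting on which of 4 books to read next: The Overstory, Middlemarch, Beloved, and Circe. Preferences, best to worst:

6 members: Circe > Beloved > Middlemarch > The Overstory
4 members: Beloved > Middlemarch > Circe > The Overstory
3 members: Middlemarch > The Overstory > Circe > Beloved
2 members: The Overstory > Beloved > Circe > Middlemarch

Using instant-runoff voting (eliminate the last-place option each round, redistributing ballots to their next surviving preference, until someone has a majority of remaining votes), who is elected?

Round 1: The Overstory 2, Middlemarch 3, Beloved 4, Circe 6. Eliminate The Overstory.
Round 2: Middlemarch 3, Beloved 6, Circe 6. Eliminate Middlemarch.
Round 3: Beloved 6, Circe 9. Circe has a majority.

Circe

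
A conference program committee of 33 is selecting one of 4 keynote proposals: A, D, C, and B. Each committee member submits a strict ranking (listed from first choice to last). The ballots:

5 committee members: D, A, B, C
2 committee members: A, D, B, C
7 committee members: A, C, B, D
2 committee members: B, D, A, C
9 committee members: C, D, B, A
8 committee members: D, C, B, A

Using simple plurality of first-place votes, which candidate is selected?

D

First-place votes: A 9, D 13, C 9, B 2.
D has the most first-place votes.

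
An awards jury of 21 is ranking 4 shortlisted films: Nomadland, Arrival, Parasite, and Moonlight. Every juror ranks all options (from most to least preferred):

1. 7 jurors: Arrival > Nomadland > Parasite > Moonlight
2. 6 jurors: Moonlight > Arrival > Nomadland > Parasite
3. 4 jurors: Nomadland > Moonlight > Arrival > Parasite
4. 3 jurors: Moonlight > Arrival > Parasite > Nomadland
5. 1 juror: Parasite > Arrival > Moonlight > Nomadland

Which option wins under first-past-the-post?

Moonlight

First-place votes: Nomadland 4, Arrival 7, Parasite 1, Moonlight 9.
Moonlight has the most first-place votes.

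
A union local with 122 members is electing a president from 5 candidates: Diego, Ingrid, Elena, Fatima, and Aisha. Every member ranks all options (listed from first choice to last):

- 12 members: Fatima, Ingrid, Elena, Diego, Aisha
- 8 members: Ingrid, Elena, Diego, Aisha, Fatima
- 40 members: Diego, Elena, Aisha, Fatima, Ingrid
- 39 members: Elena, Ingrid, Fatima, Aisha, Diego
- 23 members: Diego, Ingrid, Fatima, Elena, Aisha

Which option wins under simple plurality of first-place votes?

Diego

First-place votes: Diego 63, Ingrid 8, Elena 39, Fatima 12, Aisha 0.
Diego has the most first-place votes.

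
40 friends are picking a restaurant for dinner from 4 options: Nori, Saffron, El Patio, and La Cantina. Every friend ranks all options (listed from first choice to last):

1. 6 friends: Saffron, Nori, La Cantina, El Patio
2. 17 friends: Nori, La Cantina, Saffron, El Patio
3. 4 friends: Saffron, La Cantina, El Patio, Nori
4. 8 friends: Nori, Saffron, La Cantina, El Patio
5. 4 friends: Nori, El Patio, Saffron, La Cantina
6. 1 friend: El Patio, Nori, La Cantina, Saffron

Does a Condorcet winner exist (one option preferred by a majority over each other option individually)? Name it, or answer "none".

Nori

Nori vs Saffron: 30–10 for Nori.
Nori vs El Patio: 35–5 for Nori.
Nori vs La Cantina: 36–4 for Nori.
Nori beats every other option head-to-head.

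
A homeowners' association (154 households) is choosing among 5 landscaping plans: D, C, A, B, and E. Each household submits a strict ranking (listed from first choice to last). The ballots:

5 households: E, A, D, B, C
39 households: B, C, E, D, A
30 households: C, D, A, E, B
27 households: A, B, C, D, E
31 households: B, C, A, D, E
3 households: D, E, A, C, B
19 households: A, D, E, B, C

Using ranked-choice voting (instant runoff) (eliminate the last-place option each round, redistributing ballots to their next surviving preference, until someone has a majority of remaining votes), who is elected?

A

Round 1: D 3, C 30, A 46, B 70, E 5. Eliminate D.
Round 2: C 30, A 46, B 70, E 8. Eliminate E.
Round 3: C 30, A 54, B 70. Eliminate C.
Round 4: A 84, B 70. A has a majority.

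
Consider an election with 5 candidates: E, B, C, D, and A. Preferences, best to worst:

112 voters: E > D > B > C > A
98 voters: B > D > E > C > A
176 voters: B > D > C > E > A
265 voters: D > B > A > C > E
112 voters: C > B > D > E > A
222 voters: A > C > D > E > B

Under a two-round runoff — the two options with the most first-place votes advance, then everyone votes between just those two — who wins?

Round 1 first-place votes: E 112, B 274, C 112, D 265, A 222.
B and D advance.
Runoff: B is preferred to D by 386 voters; D by 599.
D wins the runoff.

D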